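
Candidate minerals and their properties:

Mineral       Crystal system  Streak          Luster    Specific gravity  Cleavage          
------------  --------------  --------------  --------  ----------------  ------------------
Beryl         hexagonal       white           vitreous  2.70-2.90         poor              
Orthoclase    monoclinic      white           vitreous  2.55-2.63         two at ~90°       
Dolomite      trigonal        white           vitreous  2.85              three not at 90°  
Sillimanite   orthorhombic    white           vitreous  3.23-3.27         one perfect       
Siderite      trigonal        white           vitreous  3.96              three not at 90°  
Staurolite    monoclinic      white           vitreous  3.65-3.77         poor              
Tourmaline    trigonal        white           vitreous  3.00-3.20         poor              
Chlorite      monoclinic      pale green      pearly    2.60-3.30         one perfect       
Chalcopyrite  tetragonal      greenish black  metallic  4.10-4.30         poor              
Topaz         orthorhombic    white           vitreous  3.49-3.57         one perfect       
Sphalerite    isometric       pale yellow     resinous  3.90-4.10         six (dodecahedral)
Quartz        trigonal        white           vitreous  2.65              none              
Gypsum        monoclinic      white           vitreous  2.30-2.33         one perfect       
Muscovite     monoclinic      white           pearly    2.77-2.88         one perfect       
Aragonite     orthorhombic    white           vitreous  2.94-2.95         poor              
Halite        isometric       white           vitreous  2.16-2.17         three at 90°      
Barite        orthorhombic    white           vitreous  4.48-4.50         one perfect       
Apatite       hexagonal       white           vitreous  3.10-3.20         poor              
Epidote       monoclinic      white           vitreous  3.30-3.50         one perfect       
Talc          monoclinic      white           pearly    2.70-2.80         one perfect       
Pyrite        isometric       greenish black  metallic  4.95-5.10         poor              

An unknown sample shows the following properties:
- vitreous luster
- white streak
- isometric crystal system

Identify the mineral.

Halite

Vitreous luster eliminates Chlorite, Chalcopyrite, Sphalerite, Muscovite, Talc, Pyrite.
White streak: consistent with all remaining minerals.
Isometric crystal system: narrows the field to Halite.
The only mineral consistent with every observation is Halite.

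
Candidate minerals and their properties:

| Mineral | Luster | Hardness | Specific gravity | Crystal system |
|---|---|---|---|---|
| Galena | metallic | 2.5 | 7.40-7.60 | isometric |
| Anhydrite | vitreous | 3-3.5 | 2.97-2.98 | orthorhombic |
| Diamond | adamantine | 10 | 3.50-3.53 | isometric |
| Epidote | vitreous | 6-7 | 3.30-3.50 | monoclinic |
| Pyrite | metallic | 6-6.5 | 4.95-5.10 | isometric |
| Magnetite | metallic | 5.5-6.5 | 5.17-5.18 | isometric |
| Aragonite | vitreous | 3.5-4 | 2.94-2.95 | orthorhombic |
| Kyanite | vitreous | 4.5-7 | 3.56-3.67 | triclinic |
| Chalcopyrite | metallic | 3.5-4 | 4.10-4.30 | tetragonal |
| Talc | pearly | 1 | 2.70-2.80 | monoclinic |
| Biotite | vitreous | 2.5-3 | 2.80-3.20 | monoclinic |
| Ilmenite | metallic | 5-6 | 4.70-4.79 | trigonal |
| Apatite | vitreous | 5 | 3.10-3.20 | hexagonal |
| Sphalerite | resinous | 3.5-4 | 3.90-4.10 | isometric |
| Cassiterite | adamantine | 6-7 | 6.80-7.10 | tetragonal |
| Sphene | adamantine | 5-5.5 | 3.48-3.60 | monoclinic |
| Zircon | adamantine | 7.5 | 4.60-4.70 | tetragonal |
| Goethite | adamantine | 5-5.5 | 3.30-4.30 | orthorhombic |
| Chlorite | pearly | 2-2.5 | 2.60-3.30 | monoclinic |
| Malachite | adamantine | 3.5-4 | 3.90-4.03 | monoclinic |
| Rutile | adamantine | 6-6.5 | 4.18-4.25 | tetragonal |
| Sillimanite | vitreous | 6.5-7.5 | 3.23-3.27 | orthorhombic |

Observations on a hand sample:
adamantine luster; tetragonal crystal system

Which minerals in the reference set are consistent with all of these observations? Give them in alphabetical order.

Cassiterite, Rutile, Zircon

Adamantine luster — narrows the field to Diamond, Cassiterite, Sphene, Zircon, Goethite, Malachite, Rutile.
Tetragonal crystal system — narrows the field to Cassiterite, Zircon, Rutile.
Remaining candidates: Cassiterite, Rutile, Zircon.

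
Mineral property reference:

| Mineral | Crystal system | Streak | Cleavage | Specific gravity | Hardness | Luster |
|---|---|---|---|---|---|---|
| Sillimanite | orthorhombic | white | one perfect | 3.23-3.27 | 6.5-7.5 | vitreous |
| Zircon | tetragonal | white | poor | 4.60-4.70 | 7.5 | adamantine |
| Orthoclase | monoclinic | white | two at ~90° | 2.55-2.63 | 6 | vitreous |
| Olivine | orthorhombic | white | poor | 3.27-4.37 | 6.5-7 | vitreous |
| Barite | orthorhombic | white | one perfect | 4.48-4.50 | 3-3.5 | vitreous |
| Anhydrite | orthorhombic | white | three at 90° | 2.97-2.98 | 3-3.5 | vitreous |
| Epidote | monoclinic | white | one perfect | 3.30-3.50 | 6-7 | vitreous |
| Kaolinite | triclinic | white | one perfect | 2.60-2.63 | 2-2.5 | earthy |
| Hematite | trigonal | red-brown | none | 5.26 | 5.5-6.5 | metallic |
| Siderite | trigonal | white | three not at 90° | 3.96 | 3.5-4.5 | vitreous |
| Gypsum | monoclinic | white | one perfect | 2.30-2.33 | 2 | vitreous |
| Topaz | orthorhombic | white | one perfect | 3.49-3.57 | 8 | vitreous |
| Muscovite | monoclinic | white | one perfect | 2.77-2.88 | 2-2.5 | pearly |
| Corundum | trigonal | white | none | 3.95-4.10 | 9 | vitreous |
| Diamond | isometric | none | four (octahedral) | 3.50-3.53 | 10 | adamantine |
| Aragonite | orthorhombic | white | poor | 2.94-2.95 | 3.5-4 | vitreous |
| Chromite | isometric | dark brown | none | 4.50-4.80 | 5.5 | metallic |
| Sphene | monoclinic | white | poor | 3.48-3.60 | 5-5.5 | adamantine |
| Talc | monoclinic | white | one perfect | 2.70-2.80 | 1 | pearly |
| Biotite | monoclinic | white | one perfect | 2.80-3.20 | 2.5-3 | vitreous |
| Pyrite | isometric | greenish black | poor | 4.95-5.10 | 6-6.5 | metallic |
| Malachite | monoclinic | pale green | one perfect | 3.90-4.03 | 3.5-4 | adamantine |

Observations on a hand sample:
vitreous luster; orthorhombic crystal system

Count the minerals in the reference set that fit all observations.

6

Vitreous luster — only Sillimanite, Orthoclase, Olivine, Barite, Anhydrite, Epidote, Siderite, Gypsum, Topaz, Corundum, Aragonite, Biotite remain.
Orthorhombic crystal system is inconsistent with Orthoclase, Epidote, Siderite, Gypsum, Corundum, Biotite.
Remaining candidates: Anhydrite, Aragonite, Barite, Olivine, Sillimanite, Topaz.
That is 6 minerals.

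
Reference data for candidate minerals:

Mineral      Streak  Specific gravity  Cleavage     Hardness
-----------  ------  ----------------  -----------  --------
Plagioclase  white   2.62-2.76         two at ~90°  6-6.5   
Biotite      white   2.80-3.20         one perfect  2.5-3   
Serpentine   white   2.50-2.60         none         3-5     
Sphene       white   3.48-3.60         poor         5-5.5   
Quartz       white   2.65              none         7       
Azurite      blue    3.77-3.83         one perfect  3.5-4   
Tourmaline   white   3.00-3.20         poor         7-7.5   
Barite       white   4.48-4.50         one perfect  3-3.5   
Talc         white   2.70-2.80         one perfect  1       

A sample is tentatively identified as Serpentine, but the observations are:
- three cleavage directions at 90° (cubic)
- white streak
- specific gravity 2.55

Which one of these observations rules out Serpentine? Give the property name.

cleavage

Three cleavage directions at 90° (cubic): Serpentine has cleavage none — does not match.
White streak: Serpentine has white streak — matches.
Specific gravity 2.55: Serpentine has SG 2.50-2.60 — matches.
The cleavage is the one property that does not fit.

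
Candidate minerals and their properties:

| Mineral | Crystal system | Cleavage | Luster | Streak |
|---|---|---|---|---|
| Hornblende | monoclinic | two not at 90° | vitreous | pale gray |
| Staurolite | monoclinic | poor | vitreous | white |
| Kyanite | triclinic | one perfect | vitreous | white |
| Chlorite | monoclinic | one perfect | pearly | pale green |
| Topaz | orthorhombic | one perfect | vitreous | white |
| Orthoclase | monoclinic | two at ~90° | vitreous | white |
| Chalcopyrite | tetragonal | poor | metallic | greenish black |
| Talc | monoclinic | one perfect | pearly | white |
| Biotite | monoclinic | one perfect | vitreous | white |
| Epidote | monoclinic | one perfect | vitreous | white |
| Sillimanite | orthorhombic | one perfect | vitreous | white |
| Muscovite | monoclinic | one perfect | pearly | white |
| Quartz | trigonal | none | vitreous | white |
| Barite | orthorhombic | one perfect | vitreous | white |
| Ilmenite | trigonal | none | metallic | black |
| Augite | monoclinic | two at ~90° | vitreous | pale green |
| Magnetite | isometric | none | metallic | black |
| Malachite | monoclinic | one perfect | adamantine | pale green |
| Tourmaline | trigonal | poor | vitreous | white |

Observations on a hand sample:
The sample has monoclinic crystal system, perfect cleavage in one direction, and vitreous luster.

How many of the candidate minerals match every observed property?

2

Monoclinic crystal system: narrows the field to Hornblende, Staurolite, Chlorite, Orthoclase, Talc, Biotite, Epidote, Muscovite, Augite, Malachite.
Perfect cleavage in one direction eliminates Hornblende, Staurolite, Orthoclase, Augite.
Vitreous luster: Biotite, Epidote remain.
Consistent with every observation: Biotite, Epidote.
That is 2 minerals.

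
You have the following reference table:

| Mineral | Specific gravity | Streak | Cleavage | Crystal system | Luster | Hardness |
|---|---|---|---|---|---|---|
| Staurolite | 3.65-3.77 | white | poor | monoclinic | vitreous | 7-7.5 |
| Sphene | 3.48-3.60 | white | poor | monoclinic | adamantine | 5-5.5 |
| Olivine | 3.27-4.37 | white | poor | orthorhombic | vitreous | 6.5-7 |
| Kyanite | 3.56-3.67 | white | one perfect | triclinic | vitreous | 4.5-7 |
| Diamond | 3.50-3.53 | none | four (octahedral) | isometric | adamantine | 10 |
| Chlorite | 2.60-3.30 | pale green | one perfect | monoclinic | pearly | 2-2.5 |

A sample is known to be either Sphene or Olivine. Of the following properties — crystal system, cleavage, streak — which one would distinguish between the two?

crystal system

Crystal system: Sphene monoclinic, Olivine orthorhombic — these differ.
Cleavage: both poor — identical.
Streak: both white — identical.
Crystal system is the diagnostic property here.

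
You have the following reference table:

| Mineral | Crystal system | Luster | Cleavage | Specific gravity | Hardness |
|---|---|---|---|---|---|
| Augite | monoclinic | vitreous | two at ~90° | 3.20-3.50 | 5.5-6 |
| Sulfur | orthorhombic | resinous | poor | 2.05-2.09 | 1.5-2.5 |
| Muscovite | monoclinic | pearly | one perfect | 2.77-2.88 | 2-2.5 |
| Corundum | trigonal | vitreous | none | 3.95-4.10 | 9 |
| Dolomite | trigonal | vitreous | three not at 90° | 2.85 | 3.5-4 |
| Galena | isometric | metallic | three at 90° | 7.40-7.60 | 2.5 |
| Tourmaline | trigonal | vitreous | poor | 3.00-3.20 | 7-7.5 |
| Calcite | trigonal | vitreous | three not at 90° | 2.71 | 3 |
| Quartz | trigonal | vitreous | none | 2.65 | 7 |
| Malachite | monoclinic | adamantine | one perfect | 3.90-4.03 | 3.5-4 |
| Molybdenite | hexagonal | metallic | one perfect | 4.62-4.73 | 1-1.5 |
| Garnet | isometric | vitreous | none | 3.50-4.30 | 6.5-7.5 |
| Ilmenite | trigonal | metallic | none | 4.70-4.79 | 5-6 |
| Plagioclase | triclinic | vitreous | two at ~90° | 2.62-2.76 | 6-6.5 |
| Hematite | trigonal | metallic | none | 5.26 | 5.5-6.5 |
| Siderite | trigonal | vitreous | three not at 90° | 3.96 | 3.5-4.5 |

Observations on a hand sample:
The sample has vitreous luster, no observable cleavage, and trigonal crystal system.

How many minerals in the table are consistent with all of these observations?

2

Vitreous luster — leaves Augite, Corundum, Dolomite, Tourmaline, Calcite, Quartz, Garnet, Plagioclase, Siderite.
No observable cleavage — only Corundum, Quartz, Garnet remain.
Trigonal crystal system excludes Garnet.
Consistent with every observation: Corundum, Quartz.
That is 2 minerals.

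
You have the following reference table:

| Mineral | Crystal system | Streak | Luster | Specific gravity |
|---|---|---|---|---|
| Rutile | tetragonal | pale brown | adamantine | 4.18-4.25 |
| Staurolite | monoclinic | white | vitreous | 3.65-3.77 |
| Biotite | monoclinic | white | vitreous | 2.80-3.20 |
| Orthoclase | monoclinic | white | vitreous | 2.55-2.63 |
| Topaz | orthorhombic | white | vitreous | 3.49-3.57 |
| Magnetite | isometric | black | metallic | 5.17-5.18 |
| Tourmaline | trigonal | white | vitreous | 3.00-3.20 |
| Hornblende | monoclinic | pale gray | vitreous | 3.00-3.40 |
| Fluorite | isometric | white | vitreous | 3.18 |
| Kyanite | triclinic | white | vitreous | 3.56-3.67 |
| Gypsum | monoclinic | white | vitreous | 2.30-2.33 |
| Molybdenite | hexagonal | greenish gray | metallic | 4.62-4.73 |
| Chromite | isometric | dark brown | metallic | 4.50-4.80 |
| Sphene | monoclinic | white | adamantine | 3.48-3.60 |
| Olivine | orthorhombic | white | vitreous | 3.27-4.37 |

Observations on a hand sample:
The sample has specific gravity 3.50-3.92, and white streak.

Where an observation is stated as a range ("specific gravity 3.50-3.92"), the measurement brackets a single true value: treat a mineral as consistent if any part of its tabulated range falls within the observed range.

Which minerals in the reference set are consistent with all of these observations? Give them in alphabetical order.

Specific gravity 3.50-3.92 — Staurolite, Topaz, Kyanite, Sphene, Olivine remain.
White streak — no further eliminations.
The minerals that satisfy all observations are Kyanite, Olivine, Sphene, Staurolite, Topaz.

Kyanite, Olivine, Sphene, Staurolite, Topaz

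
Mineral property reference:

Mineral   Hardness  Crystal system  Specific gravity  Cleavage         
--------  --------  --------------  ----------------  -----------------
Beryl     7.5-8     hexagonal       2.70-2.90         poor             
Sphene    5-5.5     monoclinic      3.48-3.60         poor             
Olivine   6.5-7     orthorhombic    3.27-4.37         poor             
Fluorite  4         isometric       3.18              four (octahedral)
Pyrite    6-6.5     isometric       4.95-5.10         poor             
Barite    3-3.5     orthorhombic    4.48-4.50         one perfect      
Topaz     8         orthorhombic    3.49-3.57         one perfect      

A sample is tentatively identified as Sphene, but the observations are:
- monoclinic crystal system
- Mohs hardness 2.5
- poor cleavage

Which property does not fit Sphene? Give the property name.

Monoclinic crystal system: Sphene has monoclinic system — within range.
Mohs hardness 2.5: Sphene has hardness 5-5.5 — does not match.
Poor cleavage: Sphene has cleavage poor — within range.
Everything matches except the hardness.

hardness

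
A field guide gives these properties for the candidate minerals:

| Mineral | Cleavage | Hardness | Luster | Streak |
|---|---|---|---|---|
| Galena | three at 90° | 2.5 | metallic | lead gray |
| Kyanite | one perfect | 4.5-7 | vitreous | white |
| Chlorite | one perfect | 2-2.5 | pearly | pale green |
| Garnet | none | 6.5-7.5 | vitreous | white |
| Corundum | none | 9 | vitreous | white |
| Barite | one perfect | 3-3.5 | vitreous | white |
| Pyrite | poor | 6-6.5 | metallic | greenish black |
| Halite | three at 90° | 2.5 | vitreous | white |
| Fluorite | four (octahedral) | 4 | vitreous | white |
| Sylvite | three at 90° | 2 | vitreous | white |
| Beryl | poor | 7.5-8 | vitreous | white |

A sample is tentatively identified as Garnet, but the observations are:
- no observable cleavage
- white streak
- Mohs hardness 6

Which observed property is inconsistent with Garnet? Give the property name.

hardness

No observable cleavage: Garnet has cleavage none — agrees.
White streak: Garnet has white streak — agrees.
Mohs hardness 6: Garnet has hardness 6.5-7.5 — outside the reference range.
The hardness is the one property that does not fit.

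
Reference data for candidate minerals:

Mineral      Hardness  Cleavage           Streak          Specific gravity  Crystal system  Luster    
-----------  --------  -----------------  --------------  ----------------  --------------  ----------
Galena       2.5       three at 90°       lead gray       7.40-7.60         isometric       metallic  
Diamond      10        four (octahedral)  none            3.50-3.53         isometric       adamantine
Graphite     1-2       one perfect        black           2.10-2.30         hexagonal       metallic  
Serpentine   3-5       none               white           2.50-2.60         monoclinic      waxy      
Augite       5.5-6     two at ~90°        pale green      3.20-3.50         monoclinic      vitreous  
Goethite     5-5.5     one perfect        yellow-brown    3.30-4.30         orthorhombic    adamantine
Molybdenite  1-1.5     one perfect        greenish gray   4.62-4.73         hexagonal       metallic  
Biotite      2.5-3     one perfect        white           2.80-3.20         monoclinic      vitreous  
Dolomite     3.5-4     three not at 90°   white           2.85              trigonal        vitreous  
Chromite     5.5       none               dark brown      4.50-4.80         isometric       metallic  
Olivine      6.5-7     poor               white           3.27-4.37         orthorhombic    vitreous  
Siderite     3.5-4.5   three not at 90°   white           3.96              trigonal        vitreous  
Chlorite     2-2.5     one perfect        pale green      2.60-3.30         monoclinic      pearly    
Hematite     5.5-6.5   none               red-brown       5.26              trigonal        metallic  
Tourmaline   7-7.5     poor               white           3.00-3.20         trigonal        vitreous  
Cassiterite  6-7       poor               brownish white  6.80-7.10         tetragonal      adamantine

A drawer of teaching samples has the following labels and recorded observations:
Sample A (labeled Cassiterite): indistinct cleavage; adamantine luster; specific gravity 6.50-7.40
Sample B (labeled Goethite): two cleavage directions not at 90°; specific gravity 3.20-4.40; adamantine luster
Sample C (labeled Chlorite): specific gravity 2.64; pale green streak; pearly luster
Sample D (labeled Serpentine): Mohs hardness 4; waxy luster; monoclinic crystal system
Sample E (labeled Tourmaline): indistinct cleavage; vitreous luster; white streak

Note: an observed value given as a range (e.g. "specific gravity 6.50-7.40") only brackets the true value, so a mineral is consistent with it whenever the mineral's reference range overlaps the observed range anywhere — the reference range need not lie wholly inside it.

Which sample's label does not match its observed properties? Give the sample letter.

Sample A: all recorded properties match Cassiterite.
Sample B: two cleavage directions not at 90° is outside the reference for Goethite (cleavage one perfect) — mislabeled.
Sample C: all recorded properties match Chlorite.
Sample D: all recorded properties match Serpentine.
Sample E: all recorded properties match Tourmaline.
Only sample B is inconsistent with its label.

B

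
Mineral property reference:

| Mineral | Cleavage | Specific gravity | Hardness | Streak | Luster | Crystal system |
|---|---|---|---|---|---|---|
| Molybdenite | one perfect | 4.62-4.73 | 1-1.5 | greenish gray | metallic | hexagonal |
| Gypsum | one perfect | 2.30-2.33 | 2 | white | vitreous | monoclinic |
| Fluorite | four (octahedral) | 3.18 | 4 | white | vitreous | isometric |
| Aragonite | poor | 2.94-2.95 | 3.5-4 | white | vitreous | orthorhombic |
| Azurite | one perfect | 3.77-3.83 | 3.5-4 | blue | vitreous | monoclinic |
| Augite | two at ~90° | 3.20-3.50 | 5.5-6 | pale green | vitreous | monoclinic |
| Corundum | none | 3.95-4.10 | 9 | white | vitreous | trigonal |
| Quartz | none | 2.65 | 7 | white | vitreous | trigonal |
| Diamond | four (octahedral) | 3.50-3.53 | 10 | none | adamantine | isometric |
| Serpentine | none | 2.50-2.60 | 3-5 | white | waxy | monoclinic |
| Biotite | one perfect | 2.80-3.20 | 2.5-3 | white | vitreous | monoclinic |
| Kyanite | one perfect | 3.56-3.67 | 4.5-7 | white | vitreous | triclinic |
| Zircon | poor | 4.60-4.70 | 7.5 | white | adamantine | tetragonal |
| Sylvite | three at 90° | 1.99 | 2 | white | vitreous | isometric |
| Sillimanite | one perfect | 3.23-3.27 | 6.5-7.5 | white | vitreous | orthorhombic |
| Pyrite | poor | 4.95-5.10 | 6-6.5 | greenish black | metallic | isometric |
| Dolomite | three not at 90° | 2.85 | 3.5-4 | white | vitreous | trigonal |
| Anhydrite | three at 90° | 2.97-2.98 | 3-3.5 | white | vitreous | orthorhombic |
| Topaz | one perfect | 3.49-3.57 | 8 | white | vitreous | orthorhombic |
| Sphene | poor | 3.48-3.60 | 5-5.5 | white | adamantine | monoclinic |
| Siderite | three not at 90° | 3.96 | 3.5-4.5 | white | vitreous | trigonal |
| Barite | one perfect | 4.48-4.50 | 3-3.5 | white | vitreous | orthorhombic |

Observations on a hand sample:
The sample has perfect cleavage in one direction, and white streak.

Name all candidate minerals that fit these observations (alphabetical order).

Perfect cleavage in one direction — only Molybdenite, Gypsum, Azurite, Biotite, Kyanite, Sillimanite, Topaz, Barite remain.
White streak excludes Molybdenite, Azurite.
Remaining candidates: Barite, Biotite, Gypsum, Kyanite, Sillimanite, Topaz.

Barite, Biotite, Gypsum, Kyanite, Sillimanite, Topaz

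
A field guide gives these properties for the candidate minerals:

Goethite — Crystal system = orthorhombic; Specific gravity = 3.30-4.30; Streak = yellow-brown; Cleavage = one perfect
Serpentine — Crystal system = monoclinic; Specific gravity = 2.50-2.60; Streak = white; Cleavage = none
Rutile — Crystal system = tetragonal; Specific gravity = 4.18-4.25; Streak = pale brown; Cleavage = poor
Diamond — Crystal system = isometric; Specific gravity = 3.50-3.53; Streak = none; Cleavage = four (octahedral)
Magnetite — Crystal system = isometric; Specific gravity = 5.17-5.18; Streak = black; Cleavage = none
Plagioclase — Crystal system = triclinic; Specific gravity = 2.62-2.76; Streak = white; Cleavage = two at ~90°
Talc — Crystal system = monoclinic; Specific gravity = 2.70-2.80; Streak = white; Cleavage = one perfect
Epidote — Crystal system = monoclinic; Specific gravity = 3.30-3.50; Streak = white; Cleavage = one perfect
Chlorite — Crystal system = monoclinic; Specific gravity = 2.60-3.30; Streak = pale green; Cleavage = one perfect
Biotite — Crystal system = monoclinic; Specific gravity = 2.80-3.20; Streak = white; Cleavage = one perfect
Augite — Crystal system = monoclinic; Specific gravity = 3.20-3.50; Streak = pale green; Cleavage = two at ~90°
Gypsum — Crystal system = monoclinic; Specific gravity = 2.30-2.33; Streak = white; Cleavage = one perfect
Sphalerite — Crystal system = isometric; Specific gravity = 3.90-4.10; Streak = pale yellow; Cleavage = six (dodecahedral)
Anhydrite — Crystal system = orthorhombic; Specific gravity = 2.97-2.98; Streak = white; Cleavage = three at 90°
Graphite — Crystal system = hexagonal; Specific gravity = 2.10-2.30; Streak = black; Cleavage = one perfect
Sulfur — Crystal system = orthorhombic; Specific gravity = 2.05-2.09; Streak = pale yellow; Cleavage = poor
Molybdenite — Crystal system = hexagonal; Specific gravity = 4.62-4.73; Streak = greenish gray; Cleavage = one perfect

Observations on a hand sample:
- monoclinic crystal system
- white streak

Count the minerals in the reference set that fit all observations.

Monoclinic crystal system — leaves Serpentine, Talc, Epidote, Chlorite, Biotite, Augite, Gypsum.
White streak excludes Chlorite, Augite.
The minerals that satisfy all observations are Biotite, Epidote, Gypsum, Serpentine, Talc.
That is 5 minerals.

5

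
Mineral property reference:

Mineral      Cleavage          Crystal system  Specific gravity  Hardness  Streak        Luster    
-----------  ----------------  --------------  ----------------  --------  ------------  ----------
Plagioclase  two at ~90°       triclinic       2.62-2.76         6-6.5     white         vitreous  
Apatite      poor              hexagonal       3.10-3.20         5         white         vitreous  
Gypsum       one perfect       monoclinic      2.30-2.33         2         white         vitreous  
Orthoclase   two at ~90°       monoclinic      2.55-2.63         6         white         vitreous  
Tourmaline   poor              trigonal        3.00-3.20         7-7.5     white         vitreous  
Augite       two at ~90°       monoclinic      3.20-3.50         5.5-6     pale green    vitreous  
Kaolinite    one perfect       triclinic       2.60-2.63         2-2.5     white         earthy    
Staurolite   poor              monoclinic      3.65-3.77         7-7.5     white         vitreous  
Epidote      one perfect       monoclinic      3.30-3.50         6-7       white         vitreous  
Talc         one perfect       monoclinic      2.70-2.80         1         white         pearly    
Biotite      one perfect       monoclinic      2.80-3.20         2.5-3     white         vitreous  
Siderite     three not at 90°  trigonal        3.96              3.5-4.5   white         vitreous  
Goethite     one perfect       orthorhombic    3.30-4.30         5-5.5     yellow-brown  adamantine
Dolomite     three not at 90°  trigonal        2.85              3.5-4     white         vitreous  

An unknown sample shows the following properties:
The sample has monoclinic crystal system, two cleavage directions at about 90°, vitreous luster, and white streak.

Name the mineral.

Orthoclase

Monoclinic crystal system — narrows the field to Gypsum, Orthoclase, Augite, Staurolite, Epidote, Talc, Biotite.
Two cleavage directions at about 90° — Orthoclase, Augite remain.
Vitreous luster — consistent with all remaining minerals.
White streak rules out Augite.
The only mineral consistent with every observation is Orthoclase.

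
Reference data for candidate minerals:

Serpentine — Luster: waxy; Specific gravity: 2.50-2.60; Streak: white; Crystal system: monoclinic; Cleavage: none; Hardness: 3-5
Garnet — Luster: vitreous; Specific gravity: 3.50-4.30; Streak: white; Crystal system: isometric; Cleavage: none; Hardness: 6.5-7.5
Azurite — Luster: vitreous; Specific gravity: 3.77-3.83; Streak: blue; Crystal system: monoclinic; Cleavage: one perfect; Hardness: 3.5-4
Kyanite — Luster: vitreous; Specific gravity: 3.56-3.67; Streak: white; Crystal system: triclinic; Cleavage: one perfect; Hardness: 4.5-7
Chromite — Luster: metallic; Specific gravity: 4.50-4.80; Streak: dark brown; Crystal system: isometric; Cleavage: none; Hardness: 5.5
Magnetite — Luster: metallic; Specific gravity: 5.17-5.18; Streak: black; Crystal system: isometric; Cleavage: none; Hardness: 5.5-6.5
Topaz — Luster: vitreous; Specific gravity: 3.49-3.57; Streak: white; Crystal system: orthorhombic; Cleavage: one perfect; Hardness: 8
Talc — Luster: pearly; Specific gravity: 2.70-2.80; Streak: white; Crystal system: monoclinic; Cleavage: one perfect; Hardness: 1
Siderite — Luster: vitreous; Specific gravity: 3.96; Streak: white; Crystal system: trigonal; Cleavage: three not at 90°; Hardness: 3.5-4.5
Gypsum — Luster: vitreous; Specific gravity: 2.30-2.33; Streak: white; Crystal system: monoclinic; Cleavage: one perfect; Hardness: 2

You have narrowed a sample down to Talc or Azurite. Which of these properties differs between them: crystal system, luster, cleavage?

luster

Crystal system: both monoclinic — shared.
Luster: Talc pearly, Azurite vitreous — these differ.
Cleavage: both one perfect — shared.
Of the listed properties, luster is the one that separates them.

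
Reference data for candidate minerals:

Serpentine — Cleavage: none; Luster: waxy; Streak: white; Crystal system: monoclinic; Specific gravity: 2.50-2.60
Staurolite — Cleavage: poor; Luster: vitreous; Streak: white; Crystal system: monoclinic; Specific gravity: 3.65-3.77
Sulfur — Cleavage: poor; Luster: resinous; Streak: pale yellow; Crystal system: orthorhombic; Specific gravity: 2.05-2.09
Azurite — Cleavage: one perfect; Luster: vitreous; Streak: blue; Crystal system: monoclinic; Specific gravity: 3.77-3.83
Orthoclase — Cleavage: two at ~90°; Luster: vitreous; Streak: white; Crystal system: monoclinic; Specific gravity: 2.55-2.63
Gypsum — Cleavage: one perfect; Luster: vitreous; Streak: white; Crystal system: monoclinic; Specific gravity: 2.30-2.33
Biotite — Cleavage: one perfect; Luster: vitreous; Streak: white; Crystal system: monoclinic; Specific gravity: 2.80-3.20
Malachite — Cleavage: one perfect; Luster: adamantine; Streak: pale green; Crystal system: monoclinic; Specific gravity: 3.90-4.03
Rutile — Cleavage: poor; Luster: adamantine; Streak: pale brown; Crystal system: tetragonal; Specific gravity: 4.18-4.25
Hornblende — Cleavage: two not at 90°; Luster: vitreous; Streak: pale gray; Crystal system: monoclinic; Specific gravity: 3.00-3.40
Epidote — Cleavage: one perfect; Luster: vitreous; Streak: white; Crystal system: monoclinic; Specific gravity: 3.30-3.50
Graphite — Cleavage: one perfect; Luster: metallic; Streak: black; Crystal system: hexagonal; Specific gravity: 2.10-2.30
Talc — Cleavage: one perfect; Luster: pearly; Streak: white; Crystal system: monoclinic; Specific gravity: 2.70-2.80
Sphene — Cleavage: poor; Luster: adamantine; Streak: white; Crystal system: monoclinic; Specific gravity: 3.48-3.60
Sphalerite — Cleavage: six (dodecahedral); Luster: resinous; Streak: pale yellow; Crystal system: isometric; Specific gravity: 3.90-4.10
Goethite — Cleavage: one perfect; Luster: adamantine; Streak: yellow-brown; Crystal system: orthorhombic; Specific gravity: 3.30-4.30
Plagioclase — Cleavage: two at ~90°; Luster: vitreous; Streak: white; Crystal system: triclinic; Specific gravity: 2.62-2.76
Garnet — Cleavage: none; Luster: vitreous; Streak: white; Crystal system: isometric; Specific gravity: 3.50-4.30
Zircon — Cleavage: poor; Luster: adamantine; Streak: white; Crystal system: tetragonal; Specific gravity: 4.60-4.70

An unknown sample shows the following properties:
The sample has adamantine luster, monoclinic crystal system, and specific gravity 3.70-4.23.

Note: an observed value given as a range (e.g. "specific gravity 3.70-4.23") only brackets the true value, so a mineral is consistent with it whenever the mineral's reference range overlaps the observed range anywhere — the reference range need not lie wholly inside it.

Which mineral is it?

Malachite

Adamantine luster — only Malachite, Rutile, Sphene, Goethite, Zircon remain.
Monoclinic crystal system — only Malachite, Sphene remain.
Specific gravity 3.70-4.23 eliminates Sphene.
Only Malachite satisfies all observations.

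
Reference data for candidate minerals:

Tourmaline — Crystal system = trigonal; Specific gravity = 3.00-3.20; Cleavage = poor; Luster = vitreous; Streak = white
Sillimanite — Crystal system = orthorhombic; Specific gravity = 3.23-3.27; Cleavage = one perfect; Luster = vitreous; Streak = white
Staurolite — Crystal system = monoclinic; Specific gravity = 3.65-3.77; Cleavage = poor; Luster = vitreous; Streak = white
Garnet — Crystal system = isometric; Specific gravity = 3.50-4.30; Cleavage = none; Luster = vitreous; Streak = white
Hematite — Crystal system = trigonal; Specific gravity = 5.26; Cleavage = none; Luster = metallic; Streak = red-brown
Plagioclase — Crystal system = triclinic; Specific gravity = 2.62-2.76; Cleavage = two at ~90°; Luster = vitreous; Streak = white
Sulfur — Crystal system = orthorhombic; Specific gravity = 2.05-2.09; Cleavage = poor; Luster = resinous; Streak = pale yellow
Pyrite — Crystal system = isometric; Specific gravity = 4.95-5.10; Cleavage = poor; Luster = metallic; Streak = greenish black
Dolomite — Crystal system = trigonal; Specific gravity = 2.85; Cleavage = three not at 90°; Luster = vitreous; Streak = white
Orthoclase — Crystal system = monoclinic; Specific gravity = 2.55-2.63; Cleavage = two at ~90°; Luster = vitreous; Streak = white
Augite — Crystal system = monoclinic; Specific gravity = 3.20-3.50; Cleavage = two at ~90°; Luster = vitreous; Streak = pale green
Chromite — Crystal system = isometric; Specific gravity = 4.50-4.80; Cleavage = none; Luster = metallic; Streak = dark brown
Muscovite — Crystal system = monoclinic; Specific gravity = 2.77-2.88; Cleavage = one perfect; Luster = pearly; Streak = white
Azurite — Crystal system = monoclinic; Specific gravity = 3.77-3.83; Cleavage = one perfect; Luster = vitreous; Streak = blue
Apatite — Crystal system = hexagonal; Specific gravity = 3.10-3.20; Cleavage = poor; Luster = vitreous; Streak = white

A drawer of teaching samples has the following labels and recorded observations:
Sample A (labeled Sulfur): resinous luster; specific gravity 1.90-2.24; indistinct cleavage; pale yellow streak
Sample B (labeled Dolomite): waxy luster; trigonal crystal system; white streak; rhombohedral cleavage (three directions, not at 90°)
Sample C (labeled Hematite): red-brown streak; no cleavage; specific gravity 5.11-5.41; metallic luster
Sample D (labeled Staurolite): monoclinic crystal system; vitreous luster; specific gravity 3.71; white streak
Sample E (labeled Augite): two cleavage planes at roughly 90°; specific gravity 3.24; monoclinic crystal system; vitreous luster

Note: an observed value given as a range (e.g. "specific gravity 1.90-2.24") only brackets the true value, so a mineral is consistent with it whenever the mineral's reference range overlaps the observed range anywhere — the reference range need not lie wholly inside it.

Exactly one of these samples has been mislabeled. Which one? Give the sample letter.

B

Sample A: all recorded properties match Sulfur.
Sample B: Dolomite has vitreous luster, but the record shows waxy luster — this label is wrong.
Sample C: all recorded properties match Hematite.
Sample D: all recorded properties match Staurolite.
Sample E: all recorded properties match Augite.
The mislabeled specimen is B.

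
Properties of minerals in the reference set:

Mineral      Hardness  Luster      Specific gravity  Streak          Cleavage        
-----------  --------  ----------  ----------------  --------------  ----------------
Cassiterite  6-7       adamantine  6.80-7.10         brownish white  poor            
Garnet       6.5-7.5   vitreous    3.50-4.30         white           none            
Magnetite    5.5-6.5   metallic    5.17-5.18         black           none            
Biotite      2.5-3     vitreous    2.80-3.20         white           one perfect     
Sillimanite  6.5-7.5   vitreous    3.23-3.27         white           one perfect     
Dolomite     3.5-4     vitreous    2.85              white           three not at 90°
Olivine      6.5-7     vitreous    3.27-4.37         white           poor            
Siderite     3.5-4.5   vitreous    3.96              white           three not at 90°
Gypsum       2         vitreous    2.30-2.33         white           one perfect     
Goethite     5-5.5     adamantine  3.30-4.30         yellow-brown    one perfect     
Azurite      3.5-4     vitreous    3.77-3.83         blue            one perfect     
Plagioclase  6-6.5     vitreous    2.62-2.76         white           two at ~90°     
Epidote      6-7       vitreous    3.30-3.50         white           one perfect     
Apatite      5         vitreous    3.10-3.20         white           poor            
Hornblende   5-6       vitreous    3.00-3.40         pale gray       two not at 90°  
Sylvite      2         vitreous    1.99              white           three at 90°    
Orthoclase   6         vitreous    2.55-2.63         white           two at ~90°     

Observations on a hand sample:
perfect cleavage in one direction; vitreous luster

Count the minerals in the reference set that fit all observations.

Perfect cleavage in one direction — narrows the field to Biotite, Sillimanite, Gypsum, Goethite, Azurite, Epidote.
Vitreous luster eliminates Goethite.
The minerals that satisfy all observations are Azurite, Biotite, Epidote, Gypsum, Sillimanite.
That is 5 minerals.

5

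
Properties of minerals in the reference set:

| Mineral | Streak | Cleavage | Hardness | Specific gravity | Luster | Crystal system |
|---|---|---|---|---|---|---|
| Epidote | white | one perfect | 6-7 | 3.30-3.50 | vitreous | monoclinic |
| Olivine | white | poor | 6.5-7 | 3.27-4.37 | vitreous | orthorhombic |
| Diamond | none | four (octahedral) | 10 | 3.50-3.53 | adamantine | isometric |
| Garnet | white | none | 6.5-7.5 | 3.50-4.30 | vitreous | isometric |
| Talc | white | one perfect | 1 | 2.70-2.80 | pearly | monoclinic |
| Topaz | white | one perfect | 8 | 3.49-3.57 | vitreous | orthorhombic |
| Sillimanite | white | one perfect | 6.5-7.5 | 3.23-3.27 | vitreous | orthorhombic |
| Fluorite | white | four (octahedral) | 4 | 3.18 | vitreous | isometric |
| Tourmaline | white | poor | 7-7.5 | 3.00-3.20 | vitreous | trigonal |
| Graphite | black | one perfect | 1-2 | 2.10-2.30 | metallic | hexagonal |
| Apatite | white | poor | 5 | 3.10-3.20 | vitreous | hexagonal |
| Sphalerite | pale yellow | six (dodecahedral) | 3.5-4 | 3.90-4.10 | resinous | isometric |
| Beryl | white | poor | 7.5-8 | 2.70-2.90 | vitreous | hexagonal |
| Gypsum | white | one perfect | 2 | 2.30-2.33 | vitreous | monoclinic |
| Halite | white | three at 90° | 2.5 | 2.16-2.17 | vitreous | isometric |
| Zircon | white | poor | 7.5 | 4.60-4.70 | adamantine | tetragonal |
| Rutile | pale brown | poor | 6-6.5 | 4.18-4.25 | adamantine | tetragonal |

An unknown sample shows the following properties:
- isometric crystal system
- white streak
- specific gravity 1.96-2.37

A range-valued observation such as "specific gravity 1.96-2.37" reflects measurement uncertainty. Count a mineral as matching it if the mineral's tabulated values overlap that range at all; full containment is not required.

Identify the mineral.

Halite

Isometric crystal system — narrows the field to Diamond, Garnet, Fluorite, Sphalerite, Halite.
White streak is inconsistent with Diamond, Sphalerite.
Specific gravity 1.96-2.37 — Halite remains.
The only mineral consistent with every observation is Halite.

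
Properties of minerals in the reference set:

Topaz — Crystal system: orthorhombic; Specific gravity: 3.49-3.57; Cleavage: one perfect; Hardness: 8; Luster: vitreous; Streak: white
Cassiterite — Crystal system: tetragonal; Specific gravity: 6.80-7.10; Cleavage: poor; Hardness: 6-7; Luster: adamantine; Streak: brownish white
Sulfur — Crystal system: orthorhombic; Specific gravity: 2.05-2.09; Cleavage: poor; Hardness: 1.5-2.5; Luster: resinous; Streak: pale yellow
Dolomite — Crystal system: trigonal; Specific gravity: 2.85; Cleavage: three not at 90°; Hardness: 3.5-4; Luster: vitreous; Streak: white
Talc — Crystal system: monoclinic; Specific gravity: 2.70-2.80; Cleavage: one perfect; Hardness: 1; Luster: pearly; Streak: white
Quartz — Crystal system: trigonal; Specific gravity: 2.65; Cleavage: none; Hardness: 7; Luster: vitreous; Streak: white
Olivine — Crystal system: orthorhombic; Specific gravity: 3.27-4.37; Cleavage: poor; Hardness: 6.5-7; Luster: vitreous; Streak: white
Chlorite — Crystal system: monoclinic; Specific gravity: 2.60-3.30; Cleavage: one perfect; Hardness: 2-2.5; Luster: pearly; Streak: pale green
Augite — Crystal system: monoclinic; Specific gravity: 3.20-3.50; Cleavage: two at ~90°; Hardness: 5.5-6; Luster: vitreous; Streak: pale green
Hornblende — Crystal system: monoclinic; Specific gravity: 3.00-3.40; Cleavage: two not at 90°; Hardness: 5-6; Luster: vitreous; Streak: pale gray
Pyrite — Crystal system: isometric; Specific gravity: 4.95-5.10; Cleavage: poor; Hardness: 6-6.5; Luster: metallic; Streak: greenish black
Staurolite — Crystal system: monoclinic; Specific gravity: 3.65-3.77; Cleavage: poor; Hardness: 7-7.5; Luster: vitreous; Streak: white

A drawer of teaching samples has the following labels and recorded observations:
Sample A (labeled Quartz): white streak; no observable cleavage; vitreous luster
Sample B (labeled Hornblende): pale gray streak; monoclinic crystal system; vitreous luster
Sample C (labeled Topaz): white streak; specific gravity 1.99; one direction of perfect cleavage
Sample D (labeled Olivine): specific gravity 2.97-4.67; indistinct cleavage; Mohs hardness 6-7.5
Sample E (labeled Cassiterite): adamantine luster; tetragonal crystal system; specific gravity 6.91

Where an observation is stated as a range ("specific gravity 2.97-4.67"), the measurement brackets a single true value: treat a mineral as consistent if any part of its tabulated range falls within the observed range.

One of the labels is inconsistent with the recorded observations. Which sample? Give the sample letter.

C

Sample A: every observation is compatible with the reference values for Quartz.
Sample B: every observation is compatible with the reference values for Hornblende.
Sample C: specific gravity 1.99 is outside the reference for Topaz (SG 3.49-3.57) — mislabeled.
Sample D: every observation is compatible with the reference values for Olivine.
Sample E: every observation is compatible with the reference values for Cassiterite.
Only sample C is inconsistent with its label.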